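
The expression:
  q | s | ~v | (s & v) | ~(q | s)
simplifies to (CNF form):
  True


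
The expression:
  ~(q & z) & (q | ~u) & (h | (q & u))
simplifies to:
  (h | u) & (q | ~u) & (~q | ~z)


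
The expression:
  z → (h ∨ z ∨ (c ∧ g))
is always true.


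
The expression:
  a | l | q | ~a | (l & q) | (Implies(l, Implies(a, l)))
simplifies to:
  True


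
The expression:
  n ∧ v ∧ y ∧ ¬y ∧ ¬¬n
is never true.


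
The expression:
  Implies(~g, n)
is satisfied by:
  {n: True, g: True}
  {n: True, g: False}
  {g: True, n: False}


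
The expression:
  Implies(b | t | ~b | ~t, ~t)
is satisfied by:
  {t: False}


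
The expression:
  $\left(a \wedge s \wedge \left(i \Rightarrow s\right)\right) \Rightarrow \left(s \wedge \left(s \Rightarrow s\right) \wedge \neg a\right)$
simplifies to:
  $\neg a \vee \neg s$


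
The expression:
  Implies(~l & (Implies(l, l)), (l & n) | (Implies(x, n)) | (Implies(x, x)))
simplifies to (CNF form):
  True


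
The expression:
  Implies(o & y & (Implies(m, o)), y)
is always true.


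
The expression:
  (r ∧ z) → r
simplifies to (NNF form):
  True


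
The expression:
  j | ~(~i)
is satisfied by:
  {i: True, j: True}
  {i: True, j: False}
  {j: True, i: False}


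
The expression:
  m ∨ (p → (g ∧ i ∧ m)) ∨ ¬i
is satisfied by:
  {m: True, p: False, i: False}
  {p: False, i: False, m: False}
  {i: True, m: True, p: False}
  {i: True, p: False, m: False}
  {m: True, p: True, i: False}
  {p: True, m: False, i: False}
  {i: True, p: True, m: True}


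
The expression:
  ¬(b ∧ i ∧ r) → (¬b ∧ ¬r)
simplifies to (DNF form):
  (r ∧ ¬r) ∨ (¬b ∧ ¬r) ∨ (b ∧ i ∧ r) ∨ (b ∧ i ∧ ¬b) ∨ (b ∧ r ∧ ¬r) ∨ (b ∧ ¬b ∧ ¬r) ∨ (i ∧ r ∧ ¬r) ∨ (i ∧ ¬b ∧ ¬r)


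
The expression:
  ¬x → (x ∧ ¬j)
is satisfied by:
  {x: True}


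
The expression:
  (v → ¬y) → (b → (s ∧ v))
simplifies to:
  (s ∧ v) ∨ (v ∧ y) ∨ ¬b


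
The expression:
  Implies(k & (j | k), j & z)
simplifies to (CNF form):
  (j | ~k) & (z | ~k)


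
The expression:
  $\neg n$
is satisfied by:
  {n: False}


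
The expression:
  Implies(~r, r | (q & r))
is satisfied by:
  {r: True}


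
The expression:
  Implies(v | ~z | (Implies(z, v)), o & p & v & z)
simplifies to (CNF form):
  z & (o | ~v) & (p | ~v)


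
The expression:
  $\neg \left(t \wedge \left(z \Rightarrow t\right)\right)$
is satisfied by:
  {t: False}


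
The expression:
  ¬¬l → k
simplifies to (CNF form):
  k ∨ ¬l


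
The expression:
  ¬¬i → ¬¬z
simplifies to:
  z ∨ ¬i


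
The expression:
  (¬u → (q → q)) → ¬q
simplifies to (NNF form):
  ¬q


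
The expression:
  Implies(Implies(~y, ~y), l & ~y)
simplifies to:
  l & ~y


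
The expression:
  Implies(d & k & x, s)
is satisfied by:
  {s: True, k: False, d: False, x: False}
  {s: False, k: False, d: False, x: False}
  {s: True, x: True, k: False, d: False}
  {x: True, s: False, k: False, d: False}
  {s: True, d: True, x: False, k: False}
  {d: True, x: False, k: False, s: False}
  {s: True, x: True, d: True, k: False}
  {x: True, d: True, s: False, k: False}
  {s: True, k: True, x: False, d: False}
  {k: True, x: False, d: False, s: False}
  {s: True, x: True, k: True, d: False}
  {x: True, k: True, s: False, d: False}
  {s: True, d: True, k: True, x: False}
  {d: True, k: True, x: False, s: False}
  {s: True, x: True, d: True, k: True}


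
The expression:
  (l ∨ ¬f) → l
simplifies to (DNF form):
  f ∨ l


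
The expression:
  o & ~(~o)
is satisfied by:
  {o: True}


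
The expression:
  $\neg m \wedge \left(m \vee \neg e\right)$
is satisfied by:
  {e: False, m: False}


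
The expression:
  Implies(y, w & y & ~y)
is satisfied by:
  {y: False}


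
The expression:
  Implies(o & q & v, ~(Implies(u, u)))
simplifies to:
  ~o | ~q | ~v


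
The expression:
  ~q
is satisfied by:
  {q: False}


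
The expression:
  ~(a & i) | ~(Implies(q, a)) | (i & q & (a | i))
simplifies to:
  q | ~a | ~i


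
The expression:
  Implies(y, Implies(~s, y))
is always true.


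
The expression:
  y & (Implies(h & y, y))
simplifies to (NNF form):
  y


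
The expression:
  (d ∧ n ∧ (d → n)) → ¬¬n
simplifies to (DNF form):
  True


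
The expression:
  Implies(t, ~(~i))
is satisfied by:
  {i: True, t: False}
  {t: False, i: False}
  {t: True, i: True}


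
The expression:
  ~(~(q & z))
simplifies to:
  q & z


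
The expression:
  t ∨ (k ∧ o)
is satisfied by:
  {k: True, t: True, o: True}
  {k: True, t: True, o: False}
  {t: True, o: True, k: False}
  {t: True, o: False, k: False}
  {k: True, o: True, t: False}


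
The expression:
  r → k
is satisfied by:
  {k: True, r: False}
  {r: False, k: False}
  {r: True, k: True}


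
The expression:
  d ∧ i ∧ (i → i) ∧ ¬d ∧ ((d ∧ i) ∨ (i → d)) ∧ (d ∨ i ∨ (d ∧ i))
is never true.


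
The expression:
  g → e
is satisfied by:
  {e: True, g: False}
  {g: False, e: False}
  {g: True, e: True}


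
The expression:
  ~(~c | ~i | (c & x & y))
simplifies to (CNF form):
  c & i & (~x | ~y)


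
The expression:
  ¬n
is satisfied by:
  {n: False}


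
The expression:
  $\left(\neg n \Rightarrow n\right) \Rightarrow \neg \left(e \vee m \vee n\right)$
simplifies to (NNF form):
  $\neg n$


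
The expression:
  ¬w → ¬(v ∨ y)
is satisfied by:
  {w: True, y: False, v: False}
  {w: True, v: True, y: False}
  {w: True, y: True, v: False}
  {w: True, v: True, y: True}
  {v: False, y: False, w: False}


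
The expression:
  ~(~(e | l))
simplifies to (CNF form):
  e | l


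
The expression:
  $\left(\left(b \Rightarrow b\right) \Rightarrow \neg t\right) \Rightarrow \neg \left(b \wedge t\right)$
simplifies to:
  $\text{True}$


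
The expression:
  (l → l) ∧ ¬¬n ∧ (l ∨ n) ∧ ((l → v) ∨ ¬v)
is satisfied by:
  {n: True}


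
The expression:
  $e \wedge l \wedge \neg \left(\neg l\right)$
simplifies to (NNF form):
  $e \wedge l$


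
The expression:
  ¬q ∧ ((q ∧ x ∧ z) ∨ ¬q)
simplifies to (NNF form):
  ¬q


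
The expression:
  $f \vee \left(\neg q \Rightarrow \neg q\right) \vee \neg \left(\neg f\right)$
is always true.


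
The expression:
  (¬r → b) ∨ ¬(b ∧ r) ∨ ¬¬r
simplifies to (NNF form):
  True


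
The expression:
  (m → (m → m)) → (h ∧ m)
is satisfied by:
  {h: True, m: True}


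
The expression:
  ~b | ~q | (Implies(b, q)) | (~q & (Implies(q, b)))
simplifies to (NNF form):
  True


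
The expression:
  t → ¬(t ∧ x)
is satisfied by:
  {t: False, x: False}
  {x: True, t: False}
  {t: True, x: False}


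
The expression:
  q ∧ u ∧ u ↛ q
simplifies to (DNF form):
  False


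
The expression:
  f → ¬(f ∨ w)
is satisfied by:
  {f: False}


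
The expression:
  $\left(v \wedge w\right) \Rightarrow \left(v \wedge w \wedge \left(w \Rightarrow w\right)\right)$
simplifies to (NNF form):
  $\text{True}$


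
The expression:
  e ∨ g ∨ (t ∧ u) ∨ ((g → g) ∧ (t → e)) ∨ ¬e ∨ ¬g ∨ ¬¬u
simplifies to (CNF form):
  True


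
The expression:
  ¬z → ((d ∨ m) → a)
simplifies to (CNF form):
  (a ∨ z ∨ ¬d) ∧ (a ∨ z ∨ ¬m)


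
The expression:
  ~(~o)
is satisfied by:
  {o: True}


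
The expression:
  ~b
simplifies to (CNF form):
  ~b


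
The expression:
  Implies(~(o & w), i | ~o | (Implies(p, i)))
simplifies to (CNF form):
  i | w | ~o | ~p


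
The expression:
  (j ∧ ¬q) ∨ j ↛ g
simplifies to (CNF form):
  j ∧ (¬g ∨ ¬q)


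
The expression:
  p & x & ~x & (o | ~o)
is never true.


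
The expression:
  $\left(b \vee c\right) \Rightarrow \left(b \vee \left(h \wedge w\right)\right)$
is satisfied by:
  {h: True, b: True, w: True, c: False}
  {h: True, b: True, w: False, c: False}
  {b: True, w: True, c: False, h: False}
  {b: True, w: False, c: False, h: False}
  {h: True, w: True, c: False, b: False}
  {h: True, w: False, c: False, b: False}
  {w: True, h: False, c: False, b: False}
  {w: False, h: False, c: False, b: False}
  {h: True, b: True, c: True, w: True}
  {h: True, b: True, c: True, w: False}
  {b: True, c: True, w: True, h: False}
  {b: True, c: True, w: False, h: False}
  {h: True, c: True, w: True, b: False}


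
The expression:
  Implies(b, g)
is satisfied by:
  {g: True, b: False}
  {b: False, g: False}
  {b: True, g: True}


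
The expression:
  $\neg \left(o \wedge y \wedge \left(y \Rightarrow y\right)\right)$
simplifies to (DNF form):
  $\neg o \vee \neg y$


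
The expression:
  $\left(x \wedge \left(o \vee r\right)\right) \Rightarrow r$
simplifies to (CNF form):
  $r \vee \neg o \vee \neg x$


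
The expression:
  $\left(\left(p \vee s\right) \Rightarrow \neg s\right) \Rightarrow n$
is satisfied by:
  {n: True, s: True}
  {n: True, s: False}
  {s: True, n: False}


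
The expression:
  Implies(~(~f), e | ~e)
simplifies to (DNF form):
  True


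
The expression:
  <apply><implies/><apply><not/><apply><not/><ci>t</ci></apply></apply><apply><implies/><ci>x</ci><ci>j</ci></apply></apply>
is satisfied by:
  {j: True, t: False, x: False}
  {j: False, t: False, x: False}
  {x: True, j: True, t: False}
  {x: True, j: False, t: False}
  {t: True, j: True, x: False}
  {t: True, j: False, x: False}
  {t: True, x: True, j: True}


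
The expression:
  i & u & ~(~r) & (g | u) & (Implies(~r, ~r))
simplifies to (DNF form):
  i & r & u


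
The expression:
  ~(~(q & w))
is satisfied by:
  {w: True, q: True}


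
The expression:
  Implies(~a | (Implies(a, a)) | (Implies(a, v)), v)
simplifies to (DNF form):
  v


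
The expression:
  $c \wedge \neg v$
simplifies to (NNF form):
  $c \wedge \neg v$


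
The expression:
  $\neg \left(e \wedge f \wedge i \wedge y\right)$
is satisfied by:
  {e: False, y: False, i: False, f: False}
  {f: True, e: False, y: False, i: False}
  {i: True, e: False, y: False, f: False}
  {f: True, i: True, e: False, y: False}
  {y: True, f: False, e: False, i: False}
  {f: True, y: True, e: False, i: False}
  {i: True, y: True, f: False, e: False}
  {f: True, i: True, y: True, e: False}
  {e: True, i: False, y: False, f: False}
  {f: True, e: True, i: False, y: False}
  {i: True, e: True, f: False, y: False}
  {f: True, i: True, e: True, y: False}
  {y: True, e: True, i: False, f: False}
  {f: True, y: True, e: True, i: False}
  {i: True, y: True, e: True, f: False}


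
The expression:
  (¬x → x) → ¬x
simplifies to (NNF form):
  ¬x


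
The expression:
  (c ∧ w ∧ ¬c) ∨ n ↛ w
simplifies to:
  n ∧ ¬w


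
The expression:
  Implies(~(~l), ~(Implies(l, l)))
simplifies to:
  ~l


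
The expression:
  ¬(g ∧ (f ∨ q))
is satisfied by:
  {q: False, g: False, f: False}
  {f: True, q: False, g: False}
  {q: True, f: False, g: False}
  {f: True, q: True, g: False}
  {g: True, f: False, q: False}


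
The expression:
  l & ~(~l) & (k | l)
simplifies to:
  l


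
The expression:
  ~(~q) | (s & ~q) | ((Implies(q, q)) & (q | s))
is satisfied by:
  {q: True, s: True}
  {q: True, s: False}
  {s: True, q: False}


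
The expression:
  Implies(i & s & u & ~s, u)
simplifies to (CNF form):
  True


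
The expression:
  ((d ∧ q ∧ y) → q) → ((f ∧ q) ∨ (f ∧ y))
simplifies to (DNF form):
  (f ∧ q) ∨ (f ∧ y)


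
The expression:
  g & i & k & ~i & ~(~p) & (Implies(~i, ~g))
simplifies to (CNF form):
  False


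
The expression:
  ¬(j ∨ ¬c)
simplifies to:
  c ∧ ¬j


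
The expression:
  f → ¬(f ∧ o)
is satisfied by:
  {o: False, f: False}
  {f: True, o: False}
  {o: True, f: False}


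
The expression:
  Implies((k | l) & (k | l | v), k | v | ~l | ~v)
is always true.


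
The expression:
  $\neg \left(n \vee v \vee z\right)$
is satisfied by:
  {n: False, v: False, z: False}


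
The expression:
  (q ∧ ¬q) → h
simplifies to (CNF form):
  True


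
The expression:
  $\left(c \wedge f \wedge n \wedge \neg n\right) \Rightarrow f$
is always true.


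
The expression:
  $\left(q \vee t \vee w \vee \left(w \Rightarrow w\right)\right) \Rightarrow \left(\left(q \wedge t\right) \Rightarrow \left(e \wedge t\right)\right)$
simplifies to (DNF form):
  $e \vee \neg q \vee \neg t$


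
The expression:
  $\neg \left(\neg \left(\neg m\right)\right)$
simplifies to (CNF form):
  $\neg m$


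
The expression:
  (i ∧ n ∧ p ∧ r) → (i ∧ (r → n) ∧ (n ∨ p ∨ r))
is always true.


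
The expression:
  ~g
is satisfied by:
  {g: False}


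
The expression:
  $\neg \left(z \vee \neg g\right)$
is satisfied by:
  {g: True, z: False}


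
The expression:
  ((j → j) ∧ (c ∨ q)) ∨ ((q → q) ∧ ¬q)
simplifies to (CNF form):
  True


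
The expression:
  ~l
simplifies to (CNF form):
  ~l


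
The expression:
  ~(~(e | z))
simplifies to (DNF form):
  e | z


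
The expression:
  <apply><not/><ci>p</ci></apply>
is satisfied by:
  {p: False}


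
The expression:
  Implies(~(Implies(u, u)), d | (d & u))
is always true.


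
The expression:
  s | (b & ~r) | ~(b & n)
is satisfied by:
  {s: True, n: False, b: False, r: False}
  {s: False, n: False, b: False, r: False}
  {r: True, s: True, n: False, b: False}
  {r: True, s: False, n: False, b: False}
  {b: True, s: True, n: False, r: False}
  {b: True, s: False, n: False, r: False}
  {r: True, b: True, s: True, n: False}
  {r: True, b: True, s: False, n: False}
  {n: True, s: True, r: False, b: False}
  {n: True, s: False, r: False, b: False}
  {r: True, n: True, s: True, b: False}
  {r: True, n: True, s: False, b: False}
  {b: True, n: True, s: True, r: False}
  {b: True, n: True, s: False, r: False}
  {b: True, n: True, r: True, s: True}


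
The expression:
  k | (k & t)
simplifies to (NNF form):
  k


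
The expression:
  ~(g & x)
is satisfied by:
  {g: False, x: False}
  {x: True, g: False}
  {g: True, x: False}


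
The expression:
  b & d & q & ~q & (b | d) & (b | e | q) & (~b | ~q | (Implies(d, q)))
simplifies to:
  False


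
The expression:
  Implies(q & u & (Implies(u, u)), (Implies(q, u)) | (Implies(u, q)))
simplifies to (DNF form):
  True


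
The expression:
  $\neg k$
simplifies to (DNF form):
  $\neg k$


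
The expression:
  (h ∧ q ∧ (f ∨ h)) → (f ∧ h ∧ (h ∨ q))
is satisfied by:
  {f: True, q: False, h: False}
  {f: False, q: False, h: False}
  {h: True, f: True, q: False}
  {h: True, f: False, q: False}
  {q: True, f: True, h: False}
  {q: True, f: False, h: False}
  {q: True, h: True, f: True}


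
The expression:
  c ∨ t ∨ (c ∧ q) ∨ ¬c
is always true.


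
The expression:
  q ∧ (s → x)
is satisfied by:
  {x: True, q: True, s: False}
  {q: True, s: False, x: False}
  {x: True, s: True, q: True}


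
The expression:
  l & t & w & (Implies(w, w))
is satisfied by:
  {t: True, w: True, l: True}


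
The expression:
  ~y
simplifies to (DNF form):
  ~y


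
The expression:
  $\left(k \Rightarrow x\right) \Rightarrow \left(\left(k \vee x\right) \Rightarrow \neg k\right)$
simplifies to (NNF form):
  $\neg k \vee \neg x$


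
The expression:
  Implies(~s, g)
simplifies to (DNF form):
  g | s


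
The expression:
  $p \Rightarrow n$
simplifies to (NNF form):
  $n \vee \neg p$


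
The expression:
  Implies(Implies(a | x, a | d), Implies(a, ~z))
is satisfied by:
  {z: False, a: False}
  {a: True, z: False}
  {z: True, a: False}


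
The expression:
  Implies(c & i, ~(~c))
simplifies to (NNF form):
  True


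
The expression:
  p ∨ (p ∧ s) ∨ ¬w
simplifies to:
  p ∨ ¬w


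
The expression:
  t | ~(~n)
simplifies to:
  n | t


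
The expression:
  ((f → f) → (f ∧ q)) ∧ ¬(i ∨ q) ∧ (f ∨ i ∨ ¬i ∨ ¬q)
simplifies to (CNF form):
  False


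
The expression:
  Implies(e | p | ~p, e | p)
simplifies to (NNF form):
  e | p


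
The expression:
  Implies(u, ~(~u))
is always true.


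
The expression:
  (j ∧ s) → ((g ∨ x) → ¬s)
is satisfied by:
  {x: False, g: False, s: False, j: False}
  {g: True, j: False, x: False, s: False}
  {x: True, j: False, g: False, s: False}
  {g: True, x: True, j: False, s: False}
  {j: True, x: False, g: False, s: False}
  {j: True, g: True, x: False, s: False}
  {j: True, x: True, g: False, s: False}
  {j: True, g: True, x: True, s: False}
  {s: True, j: False, x: False, g: False}
  {s: True, g: True, j: False, x: False}
  {s: True, x: True, j: False, g: False}
  {s: True, g: True, x: True, j: False}
  {s: True, j: True, x: False, g: False}


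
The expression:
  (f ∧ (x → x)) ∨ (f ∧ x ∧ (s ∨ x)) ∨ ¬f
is always true.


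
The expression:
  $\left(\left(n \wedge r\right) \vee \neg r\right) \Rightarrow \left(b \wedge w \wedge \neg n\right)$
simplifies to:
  $\neg n \wedge \left(b \vee r\right) \wedge \left(r \vee w\right)$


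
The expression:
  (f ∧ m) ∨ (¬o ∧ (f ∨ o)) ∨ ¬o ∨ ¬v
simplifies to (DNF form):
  (f ∧ m) ∨ ¬o ∨ ¬v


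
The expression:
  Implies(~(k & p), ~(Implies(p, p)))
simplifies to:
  k & p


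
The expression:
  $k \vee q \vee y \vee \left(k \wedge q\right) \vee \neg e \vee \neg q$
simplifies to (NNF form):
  $\text{True}$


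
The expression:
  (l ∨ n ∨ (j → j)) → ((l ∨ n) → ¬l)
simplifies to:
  ¬l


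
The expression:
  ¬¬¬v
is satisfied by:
  {v: False}


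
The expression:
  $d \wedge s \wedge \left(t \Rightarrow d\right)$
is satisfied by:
  {s: True, d: True}


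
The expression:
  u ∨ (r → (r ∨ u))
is always true.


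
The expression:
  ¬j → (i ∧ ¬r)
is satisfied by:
  {i: True, j: True, r: False}
  {j: True, r: False, i: False}
  {i: True, j: True, r: True}
  {j: True, r: True, i: False}
  {i: True, r: False, j: False}


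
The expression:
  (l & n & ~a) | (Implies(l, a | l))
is always true.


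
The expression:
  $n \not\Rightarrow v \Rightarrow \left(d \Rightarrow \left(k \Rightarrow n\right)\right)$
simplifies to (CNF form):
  $\text{True}$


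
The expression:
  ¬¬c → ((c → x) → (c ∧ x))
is always true.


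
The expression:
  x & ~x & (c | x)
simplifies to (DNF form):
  False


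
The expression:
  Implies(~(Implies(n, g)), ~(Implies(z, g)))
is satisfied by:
  {z: True, g: True, n: False}
  {z: True, g: False, n: False}
  {g: True, z: False, n: False}
  {z: False, g: False, n: False}
  {n: True, z: True, g: True}
  {n: True, z: True, g: False}
  {n: True, g: True, z: False}


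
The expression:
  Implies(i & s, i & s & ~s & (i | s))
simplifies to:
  ~i | ~s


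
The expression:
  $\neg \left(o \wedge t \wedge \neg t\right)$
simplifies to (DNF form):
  $\text{True}$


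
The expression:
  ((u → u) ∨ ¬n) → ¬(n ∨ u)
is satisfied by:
  {n: False, u: False}


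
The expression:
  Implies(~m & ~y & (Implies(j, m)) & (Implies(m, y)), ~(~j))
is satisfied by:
  {y: True, m: True, j: True}
  {y: True, m: True, j: False}
  {y: True, j: True, m: False}
  {y: True, j: False, m: False}
  {m: True, j: True, y: False}
  {m: True, j: False, y: False}
  {j: True, m: False, y: False}


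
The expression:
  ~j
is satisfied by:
  {j: False}


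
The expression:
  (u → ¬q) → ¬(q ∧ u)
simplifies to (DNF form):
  True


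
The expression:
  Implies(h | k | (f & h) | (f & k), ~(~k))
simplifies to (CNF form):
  k | ~h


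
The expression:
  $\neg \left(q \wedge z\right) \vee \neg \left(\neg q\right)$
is always true.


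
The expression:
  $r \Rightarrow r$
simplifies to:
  $\text{True}$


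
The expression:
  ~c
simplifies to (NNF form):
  ~c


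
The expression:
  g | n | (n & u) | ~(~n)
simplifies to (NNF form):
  g | n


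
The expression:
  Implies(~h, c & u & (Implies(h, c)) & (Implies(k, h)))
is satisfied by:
  {u: True, h: True, c: True, k: False}
  {u: True, h: True, c: False, k: False}
  {h: True, c: True, k: False, u: False}
  {h: True, c: False, k: False, u: False}
  {u: True, h: True, k: True, c: True}
  {u: True, h: True, k: True, c: False}
  {h: True, k: True, c: True, u: False}
  {h: True, k: True, c: False, u: False}
  {u: True, k: False, c: True, h: False}


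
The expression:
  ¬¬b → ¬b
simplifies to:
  ¬b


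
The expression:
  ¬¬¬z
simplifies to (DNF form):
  ¬z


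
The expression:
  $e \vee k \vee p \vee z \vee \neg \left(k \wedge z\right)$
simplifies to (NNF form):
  $\text{True}$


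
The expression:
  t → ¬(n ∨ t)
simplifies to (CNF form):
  ¬t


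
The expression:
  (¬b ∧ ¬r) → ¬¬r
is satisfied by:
  {r: True, b: True}
  {r: True, b: False}
  {b: True, r: False}


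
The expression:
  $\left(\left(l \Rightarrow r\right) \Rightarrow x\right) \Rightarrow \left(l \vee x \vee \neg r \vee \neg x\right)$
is always true.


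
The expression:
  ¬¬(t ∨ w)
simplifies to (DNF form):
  t ∨ w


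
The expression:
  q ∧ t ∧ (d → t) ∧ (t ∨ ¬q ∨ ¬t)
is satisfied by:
  {t: True, q: True}


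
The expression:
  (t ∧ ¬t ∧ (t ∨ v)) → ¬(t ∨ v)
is always true.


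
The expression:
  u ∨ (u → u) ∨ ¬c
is always true.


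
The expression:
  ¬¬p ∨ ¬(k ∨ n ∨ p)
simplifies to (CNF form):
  (p ∨ ¬k) ∧ (p ∨ ¬n)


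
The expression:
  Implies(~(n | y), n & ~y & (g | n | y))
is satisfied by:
  {n: True, y: True}
  {n: True, y: False}
  {y: True, n: False}


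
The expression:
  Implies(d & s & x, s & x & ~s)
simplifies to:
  ~d | ~s | ~x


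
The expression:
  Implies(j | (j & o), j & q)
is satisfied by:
  {q: True, j: False}
  {j: False, q: False}
  {j: True, q: True}


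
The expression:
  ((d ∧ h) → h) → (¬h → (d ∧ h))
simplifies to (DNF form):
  h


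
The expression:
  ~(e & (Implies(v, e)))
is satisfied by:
  {e: False}


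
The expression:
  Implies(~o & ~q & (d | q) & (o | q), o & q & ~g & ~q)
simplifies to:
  True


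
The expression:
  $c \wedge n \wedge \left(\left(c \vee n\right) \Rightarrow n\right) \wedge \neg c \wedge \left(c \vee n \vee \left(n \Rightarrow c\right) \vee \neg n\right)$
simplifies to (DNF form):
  $\text{False}$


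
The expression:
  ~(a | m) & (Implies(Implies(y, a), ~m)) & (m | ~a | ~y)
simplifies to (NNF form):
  ~a & ~m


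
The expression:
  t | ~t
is always true.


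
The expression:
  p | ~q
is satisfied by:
  {p: True, q: False}
  {q: False, p: False}
  {q: True, p: True}


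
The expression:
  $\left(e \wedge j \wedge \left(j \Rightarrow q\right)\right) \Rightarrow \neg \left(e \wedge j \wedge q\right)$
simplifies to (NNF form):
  $\neg e \vee \neg j \vee \neg q$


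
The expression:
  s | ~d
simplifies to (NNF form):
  s | ~d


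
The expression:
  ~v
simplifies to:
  ~v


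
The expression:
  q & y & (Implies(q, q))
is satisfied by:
  {y: True, q: True}


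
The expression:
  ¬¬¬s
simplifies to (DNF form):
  ¬s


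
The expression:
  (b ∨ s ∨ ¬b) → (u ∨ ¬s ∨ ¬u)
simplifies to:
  True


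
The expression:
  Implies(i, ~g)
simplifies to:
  ~g | ~i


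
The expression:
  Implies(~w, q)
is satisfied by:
  {q: True, w: True}
  {q: True, w: False}
  {w: True, q: False}


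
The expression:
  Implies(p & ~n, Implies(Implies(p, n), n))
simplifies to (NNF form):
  True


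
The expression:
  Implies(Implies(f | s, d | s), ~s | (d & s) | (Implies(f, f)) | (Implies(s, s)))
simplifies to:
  True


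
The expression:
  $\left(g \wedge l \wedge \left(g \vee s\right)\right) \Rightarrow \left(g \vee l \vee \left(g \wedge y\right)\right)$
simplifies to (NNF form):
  $\text{True}$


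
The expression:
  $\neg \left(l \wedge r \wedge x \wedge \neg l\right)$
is always true.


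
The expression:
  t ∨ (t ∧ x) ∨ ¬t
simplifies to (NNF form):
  True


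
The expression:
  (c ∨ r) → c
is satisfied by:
  {c: True, r: False}
  {r: False, c: False}
  {r: True, c: True}


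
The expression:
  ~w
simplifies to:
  ~w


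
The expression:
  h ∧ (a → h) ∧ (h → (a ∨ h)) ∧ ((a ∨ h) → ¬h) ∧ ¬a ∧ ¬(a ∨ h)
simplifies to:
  False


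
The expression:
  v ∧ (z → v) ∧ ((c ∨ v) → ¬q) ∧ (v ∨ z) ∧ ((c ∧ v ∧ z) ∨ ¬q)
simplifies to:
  v ∧ ¬q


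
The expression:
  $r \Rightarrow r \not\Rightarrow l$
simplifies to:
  $\neg l \vee \neg r$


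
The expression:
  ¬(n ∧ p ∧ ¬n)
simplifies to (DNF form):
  True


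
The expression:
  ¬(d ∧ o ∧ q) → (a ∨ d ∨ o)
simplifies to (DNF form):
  a ∨ d ∨ o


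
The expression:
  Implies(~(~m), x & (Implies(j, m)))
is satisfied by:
  {x: True, m: False}
  {m: False, x: False}
  {m: True, x: True}


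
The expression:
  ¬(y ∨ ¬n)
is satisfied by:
  {n: True, y: False}


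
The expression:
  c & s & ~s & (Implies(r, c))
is never true.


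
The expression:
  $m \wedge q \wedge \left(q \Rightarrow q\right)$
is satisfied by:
  {m: True, q: True}


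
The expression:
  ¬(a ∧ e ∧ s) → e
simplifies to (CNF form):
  e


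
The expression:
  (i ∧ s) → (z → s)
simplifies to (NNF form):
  True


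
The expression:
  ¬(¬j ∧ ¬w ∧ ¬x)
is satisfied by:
  {x: True, w: True, j: True}
  {x: True, w: True, j: False}
  {x: True, j: True, w: False}
  {x: True, j: False, w: False}
  {w: True, j: True, x: False}
  {w: True, j: False, x: False}
  {j: True, w: False, x: False}


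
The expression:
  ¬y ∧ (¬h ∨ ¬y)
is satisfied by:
  {y: False}


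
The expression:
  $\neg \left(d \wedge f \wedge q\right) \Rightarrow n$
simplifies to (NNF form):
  $n \vee \left(d \wedge f \wedge q\right)$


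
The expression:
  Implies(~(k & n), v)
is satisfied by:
  {n: True, v: True, k: True}
  {n: True, v: True, k: False}
  {v: True, k: True, n: False}
  {v: True, k: False, n: False}
  {n: True, k: True, v: False}


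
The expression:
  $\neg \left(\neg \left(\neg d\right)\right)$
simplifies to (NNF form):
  $\neg d$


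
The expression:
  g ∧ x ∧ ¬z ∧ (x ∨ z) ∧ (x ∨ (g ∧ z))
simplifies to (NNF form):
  g ∧ x ∧ ¬z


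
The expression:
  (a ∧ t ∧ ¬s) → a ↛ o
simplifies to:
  s ∨ ¬a ∨ ¬o ∨ ¬t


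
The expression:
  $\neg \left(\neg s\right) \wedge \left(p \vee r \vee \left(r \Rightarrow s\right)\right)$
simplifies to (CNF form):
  $s$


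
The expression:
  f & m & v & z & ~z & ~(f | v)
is never true.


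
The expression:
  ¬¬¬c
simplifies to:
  ¬c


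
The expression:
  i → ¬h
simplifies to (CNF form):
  ¬h ∨ ¬i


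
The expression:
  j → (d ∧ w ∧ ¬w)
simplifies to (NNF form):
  ¬j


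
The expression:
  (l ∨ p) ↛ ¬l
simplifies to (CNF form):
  l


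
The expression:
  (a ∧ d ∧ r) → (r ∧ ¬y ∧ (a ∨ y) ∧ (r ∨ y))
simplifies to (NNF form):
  ¬a ∨ ¬d ∨ ¬r ∨ ¬y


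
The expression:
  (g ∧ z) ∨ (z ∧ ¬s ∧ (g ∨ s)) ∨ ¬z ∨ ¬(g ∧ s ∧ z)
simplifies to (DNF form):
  True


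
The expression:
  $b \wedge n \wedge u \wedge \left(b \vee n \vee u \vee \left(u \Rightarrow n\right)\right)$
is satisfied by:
  {u: True, b: True, n: True}


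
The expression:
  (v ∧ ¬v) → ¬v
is always true.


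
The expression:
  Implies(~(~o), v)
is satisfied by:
  {v: True, o: False}
  {o: False, v: False}
  {o: True, v: True}


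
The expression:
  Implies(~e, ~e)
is always true.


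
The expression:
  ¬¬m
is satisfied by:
  {m: True}


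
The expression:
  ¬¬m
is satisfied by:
  {m: True}


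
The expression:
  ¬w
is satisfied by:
  {w: False}


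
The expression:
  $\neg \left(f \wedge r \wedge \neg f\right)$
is always true.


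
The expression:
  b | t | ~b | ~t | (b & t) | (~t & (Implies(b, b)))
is always true.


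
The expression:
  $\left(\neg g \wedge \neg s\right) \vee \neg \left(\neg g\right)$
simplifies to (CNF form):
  $g \vee \neg s$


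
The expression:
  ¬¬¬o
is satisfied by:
  {o: False}


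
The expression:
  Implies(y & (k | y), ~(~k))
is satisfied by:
  {k: True, y: False}
  {y: False, k: False}
  {y: True, k: True}


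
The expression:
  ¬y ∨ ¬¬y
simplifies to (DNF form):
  True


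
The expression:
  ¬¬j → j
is always true.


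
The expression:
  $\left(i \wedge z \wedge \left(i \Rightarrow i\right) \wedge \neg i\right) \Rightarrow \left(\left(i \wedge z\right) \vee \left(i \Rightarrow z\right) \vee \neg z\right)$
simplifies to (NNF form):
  $\text{True}$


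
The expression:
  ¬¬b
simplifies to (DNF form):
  b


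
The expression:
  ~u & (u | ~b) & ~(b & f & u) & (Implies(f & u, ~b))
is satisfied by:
  {u: False, b: False}


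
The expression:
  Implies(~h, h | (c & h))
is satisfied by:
  {h: True}


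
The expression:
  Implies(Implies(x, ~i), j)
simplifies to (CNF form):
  (i | j) & (j | x)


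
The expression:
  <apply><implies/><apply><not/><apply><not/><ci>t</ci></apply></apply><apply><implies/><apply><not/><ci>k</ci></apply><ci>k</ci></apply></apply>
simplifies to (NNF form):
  <apply><or/><ci>k</ci><apply><not/><ci>t</ci></apply></apply>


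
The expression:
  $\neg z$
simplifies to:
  $\neg z$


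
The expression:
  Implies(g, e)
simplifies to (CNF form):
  e | ~g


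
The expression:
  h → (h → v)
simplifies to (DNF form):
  v ∨ ¬h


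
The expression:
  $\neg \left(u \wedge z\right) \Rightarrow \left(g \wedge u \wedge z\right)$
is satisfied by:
  {z: True, u: True}


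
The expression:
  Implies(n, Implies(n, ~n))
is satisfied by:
  {n: False}


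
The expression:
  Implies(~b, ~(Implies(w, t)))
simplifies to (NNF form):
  b | (w & ~t)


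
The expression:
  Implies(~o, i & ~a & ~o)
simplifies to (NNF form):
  o | (i & ~a)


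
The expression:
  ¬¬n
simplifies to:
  n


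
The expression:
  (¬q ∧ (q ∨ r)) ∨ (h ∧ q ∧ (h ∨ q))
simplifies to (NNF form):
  (h ∧ q) ∨ (r ∧ ¬q)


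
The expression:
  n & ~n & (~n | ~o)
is never true.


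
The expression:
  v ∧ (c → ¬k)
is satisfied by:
  {v: True, k: False, c: False}
  {c: True, v: True, k: False}
  {k: True, v: True, c: False}


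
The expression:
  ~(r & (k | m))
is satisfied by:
  {m: False, r: False, k: False}
  {k: True, m: False, r: False}
  {m: True, k: False, r: False}
  {k: True, m: True, r: False}
  {r: True, k: False, m: False}


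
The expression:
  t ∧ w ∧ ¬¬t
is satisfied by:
  {t: True, w: True}


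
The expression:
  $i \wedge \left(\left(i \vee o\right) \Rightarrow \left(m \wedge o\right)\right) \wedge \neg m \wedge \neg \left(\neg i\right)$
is never true.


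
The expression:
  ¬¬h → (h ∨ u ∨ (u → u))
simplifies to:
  True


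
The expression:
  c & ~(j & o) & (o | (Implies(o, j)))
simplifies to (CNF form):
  c & (~j | ~o)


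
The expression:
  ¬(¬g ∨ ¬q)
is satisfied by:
  {g: True, q: True}


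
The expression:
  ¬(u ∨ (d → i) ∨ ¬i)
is never true.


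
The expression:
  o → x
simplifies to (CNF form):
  x ∨ ¬o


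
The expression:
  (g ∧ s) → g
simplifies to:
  True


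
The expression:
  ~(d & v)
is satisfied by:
  {v: False, d: False}
  {d: True, v: False}
  {v: True, d: False}


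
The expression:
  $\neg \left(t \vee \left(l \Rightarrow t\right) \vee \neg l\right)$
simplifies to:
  $l \wedge \neg t$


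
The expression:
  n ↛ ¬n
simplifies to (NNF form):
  n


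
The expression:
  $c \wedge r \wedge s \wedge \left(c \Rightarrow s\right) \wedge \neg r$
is never true.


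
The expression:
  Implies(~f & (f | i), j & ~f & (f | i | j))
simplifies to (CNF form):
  f | j | ~i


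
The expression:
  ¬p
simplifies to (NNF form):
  ¬p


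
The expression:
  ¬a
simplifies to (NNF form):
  ¬a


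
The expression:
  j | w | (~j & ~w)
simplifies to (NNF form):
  True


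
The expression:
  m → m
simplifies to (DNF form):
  True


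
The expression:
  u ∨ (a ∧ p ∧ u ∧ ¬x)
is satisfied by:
  {u: True}


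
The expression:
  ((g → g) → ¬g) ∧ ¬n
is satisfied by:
  {n: False, g: False}


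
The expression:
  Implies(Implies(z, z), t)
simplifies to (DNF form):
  t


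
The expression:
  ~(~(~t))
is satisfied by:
  {t: False}


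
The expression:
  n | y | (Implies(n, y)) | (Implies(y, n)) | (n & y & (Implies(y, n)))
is always true.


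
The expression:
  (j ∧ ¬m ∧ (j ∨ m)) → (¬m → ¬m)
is always true.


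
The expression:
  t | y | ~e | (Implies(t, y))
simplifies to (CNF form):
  True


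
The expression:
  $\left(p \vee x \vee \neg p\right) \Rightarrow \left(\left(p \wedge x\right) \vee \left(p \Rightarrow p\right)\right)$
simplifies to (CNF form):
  $\text{True}$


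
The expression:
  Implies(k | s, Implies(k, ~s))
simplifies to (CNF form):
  ~k | ~s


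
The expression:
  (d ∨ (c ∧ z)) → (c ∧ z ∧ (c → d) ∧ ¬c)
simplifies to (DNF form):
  (¬c ∧ ¬d) ∨ (¬d ∧ ¬z)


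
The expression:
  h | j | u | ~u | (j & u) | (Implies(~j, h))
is always true.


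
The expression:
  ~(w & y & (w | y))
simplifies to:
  ~w | ~y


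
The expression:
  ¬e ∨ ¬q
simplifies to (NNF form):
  ¬e ∨ ¬q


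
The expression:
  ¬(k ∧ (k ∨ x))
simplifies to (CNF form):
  ¬k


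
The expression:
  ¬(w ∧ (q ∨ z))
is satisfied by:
  {z: False, w: False, q: False}
  {q: True, z: False, w: False}
  {z: True, q: False, w: False}
  {q: True, z: True, w: False}
  {w: True, q: False, z: False}


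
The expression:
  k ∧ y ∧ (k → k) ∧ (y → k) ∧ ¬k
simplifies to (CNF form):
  False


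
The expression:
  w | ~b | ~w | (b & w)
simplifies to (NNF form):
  True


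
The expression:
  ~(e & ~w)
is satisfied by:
  {w: True, e: False}
  {e: False, w: False}
  {e: True, w: True}


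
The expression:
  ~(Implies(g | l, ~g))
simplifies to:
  g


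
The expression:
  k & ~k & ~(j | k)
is never true.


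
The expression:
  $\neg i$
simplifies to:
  $\neg i$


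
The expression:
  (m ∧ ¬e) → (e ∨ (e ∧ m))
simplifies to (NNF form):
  e ∨ ¬m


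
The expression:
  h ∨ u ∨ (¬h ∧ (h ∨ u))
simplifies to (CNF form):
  h ∨ u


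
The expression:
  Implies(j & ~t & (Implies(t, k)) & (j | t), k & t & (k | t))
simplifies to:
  t | ~j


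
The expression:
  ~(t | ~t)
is never true.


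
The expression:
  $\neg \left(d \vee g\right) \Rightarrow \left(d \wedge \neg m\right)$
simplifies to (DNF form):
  $d \vee g$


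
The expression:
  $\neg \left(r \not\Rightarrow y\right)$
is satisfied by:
  {y: True, r: False}
  {r: False, y: False}
  {r: True, y: True}


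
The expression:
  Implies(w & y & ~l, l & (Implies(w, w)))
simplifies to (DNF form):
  l | ~w | ~y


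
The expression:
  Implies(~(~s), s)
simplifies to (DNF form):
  True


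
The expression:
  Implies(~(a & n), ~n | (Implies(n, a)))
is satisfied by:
  {a: True, n: False}
  {n: False, a: False}
  {n: True, a: True}


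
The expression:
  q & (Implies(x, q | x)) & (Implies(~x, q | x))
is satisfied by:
  {q: True}


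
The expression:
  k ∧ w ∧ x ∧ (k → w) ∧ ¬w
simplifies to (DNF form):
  False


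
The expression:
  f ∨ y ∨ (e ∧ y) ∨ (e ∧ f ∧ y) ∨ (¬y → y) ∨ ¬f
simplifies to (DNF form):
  True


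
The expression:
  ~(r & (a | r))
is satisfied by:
  {r: False}


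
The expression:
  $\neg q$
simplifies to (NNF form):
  $\neg q$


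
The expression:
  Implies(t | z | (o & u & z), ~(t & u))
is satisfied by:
  {u: False, t: False}
  {t: True, u: False}
  {u: True, t: False}


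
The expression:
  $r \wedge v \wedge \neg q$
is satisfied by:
  {r: True, v: True, q: False}


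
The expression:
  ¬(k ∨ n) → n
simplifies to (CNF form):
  k ∨ n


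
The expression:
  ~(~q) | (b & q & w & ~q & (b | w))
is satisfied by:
  {q: True}


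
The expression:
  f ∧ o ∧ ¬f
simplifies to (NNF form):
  False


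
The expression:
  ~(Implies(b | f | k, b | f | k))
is never true.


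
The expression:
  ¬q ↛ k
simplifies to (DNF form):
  k ∨ ¬q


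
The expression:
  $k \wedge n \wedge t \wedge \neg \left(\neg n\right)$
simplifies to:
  $k \wedge n \wedge t$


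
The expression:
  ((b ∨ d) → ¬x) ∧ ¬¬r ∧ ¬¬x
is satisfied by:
  {r: True, x: True, d: False, b: False}


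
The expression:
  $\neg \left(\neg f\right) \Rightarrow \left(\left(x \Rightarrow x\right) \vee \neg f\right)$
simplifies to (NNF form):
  $\text{True}$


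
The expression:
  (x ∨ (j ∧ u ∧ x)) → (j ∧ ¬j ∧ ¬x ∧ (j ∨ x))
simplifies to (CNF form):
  ¬x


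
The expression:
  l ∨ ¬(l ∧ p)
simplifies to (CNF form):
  True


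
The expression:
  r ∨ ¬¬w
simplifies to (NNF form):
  r ∨ w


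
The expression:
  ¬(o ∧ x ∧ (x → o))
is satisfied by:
  {o: False, x: False}
  {x: True, o: False}
  {o: True, x: False}


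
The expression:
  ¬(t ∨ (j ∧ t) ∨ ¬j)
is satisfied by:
  {j: True, t: False}


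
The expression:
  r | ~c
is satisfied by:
  {r: True, c: False}
  {c: False, r: False}
  {c: True, r: True}


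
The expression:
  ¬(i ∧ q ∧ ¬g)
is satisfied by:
  {g: True, q: False, i: False}
  {g: False, q: False, i: False}
  {i: True, g: True, q: False}
  {i: True, g: False, q: False}
  {q: True, g: True, i: False}
  {q: True, g: False, i: False}
  {q: True, i: True, g: True}


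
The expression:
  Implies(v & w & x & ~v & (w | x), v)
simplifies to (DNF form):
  True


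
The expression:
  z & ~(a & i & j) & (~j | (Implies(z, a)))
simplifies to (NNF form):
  z & (a | ~j) & (~i | ~j)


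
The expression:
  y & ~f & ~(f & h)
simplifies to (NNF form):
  y & ~f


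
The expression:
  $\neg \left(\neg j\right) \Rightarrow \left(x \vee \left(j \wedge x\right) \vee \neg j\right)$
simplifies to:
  $x \vee \neg j$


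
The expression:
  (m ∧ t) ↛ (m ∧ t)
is never true.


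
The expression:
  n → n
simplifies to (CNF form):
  True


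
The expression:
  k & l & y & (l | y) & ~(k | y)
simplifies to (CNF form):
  False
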